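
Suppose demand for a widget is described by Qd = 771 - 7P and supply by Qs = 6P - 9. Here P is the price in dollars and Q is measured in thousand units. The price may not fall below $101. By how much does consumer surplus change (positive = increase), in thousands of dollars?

Equilibrium: 771 - 7P = 6P - 9, so 780 = 13P and P* = 60, Q* = 351.
The floor of 101 is above the equilibrium price 60, so it binds.
At P = 101: Qd = 771 - 7·101 = 64 and Qs = 6·101 - 9 = 597.
Consumer surplus without the control is ½ · (771/7 - 60) · 351 = 123201/14.
With the floor, consumers buy 64 units at 101, so CS = ½ · (771/7 - 101) · 64 = 2048/7.
Change in consumer surplus = 2048/7 - 123201/14 = -8507.5.

-8507.5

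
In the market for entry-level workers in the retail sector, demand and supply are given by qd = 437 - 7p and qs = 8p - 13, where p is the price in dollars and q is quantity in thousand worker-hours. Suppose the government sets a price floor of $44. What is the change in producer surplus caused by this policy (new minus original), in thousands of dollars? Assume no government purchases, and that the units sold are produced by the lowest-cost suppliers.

1205.75

Equilibrium: 437 - 7p = 8p - 13, so 450 = 15p and p* = 30, q* = 227.
Because the floor (44) lies above the market-clearing price, it is binding.
At p = 44: qd = 437 - 7·44 = 129 and qs = 8·44 - 13 = 339.
Producer surplus without the control is ½ · (30 - 1.625) · 227 = 3220.5625.
With the floor, 129 units are sold at 44. The supply price at q = 129 is 17.75, so PS = ½ · [(44 - 1.625) + (44 - 17.75)] · 129 = 4426.3125.
Change in producer surplus = 4426.3125 - 3220.5625 = 1205.75.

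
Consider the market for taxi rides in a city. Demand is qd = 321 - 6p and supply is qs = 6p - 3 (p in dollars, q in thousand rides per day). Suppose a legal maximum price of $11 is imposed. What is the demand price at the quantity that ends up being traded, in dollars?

43

Equilibrium: 321 - 6p = 6p - 3, so 324 = 12p and p* = 27, q* = 159.
The ceiling of 11 is below the equilibrium price 27, so it binds.
At p = 11: qd = 321 - 6·11 = 255 and qs = 6·11 - 3 = 63.
Only 63 units reach the market. On the demand curve, the marginal buyer's willingness to pay at q = 63 is (321 - 63)/6 = 43.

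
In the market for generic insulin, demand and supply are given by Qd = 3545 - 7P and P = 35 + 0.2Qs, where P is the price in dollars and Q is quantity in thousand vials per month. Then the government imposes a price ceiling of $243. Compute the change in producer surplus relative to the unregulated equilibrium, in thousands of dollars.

-80902.5

Rearranging supply gives Qs = 5P - 175. Equilibrium: 3545 - 7P = 5P - 175, so 3720 = 12P and P* = 310, Q* = 1375.
Since 243 < 310, the ceiling is binding.
At P = 243: Qd = 3545 - 7·243 = 1844 and Qs = 5·243 - 175 = 1040.
Producer surplus without the control is ½ · (310 - 35) · 1375 = 189062.5.
With the ceiling, producers sell 1040 units at 243, so PS = ½ · (243 - 35) · 1040 = 108160.
Change in producer surplus = 108160 - 189062.5 = -80902.5.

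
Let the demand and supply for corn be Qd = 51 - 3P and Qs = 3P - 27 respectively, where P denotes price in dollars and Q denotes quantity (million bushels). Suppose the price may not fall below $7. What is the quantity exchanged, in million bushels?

12

Without the control the market clears where 51 - 3P = 3P - 27, i.e. P* = 13 and Q* = 12.
The floor of 7 is below the equilibrium price 13, so it is not binding; the market clears at P* = 13, Q* = 12.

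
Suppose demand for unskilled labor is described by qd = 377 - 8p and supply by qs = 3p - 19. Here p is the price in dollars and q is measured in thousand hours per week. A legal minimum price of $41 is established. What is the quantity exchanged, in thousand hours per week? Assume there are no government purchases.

Setting quantity demanded equal to quantity supplied, 377 - 8p = 3p - 19, gives p* = 36 and q* = 89.
Since 41 > 36, the floor is binding.
At p = 41: qd = 377 - 8·41 = 49 and qs = 3·41 - 19 = 104.
The quantity actually transacted is the short side, demand: 49.

49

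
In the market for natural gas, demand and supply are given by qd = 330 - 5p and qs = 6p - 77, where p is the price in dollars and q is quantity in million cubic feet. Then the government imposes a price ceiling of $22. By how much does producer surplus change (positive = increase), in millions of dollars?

-1500

Equilibrium: 330 - 5p = 6p - 77, so 407 = 11p and p* = 37, q* = 145.
Because the ceiling (22) lies below the market-clearing price, it is binding.
At p = 22: qd = 330 - 5·22 = 220 and qs = 6·22 - 77 = 55.
Producer surplus without the control is ½ · (37 - 77/6) · 145 = 21025/12.
With the ceiling, producers sell 55 units at 22, so PS = ½ · (22 - 77/6) · 55 = 3025/12.
Change in producer surplus = 3025/12 - 21025/12 = -1500.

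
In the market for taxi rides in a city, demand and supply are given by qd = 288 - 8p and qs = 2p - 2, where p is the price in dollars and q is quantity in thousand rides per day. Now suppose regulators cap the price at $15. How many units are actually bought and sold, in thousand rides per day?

Setting quantity demanded equal to quantity supplied, 288 - 8p = 2p - 2, gives p* = 29 and q* = 56.
The ceiling of 15 is below the equilibrium price 29, so it binds.
At p = 15: qd = 288 - 8·15 = 168 and qs = 2·15 - 2 = 28.
The quantity actually transacted is the short side, supply: 28.

28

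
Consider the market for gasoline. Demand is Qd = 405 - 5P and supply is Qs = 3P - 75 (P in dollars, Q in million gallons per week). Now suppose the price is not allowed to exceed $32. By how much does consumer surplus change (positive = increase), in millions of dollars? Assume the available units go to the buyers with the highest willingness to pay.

Equilibrium: 405 - 5P = 3P - 75, so 480 = 8P and P* = 60, Q* = 105.
The ceiling of 32 is below the equilibrium price 60, so it binds.
At P = 32: Qd = 405 - 5·32 = 245 and Qs = 3·32 - 75 = 21.
Consumer surplus without the control is ½ · (81 - 60) · 105 = 1102.5.
With the ceiling, 21 units are sold at 32 (assume they go to the highest-value buyers). The demand price at Q = 21 is 76.8, so CS = ½ · [(81 - 32) + (76.8 - 32)] · 21 = 984.9.
Change in consumer surplus = 984.9 - 1102.5 = -117.6.

-117.6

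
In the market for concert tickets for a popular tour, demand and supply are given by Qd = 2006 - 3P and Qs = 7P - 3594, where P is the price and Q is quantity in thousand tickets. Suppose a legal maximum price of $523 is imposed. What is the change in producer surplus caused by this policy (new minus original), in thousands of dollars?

-7270.5

In a free market, 2006 - 3P = 7P - 3594 gives the equilibrium P* = 560, Q* = 326.
The ceiling of 523 is below the equilibrium price 560, so it binds.
At P = 523: Qd = 2006 - 3·523 = 437 and Qs = 7·523 - 3594 = 67.
Producer surplus without the control is ½ · (560 - 3594/7) · 326 = 53138/7.
With the ceiling, producers sell 67 units at 523, so PS = ½ · (523 - 3594/7) · 67 = 4489/14.
Change in producer surplus = 4489/14 - 53138/7 = -7270.5.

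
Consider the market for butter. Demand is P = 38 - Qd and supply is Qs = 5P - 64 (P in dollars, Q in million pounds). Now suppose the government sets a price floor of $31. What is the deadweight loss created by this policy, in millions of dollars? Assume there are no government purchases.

Rearranging demand gives Qd = 38 - P. Setting quantity demanded equal to quantity supplied, 38 - P = 5P - 64, gives P* = 17 and Q* = 21.
The floor of 31 is above the equilibrium price 17, so it binds.
At P = 31: Qd = 38 - 31 = 7 and Qs = 5·31 - 64 = 91.
Quantity traded falls to 7. At Q = 7 the demand price is 38 - 7 = 31 and the supply price is (64 + 7)/5 = 14.2.
Deadweight loss = ½ · (31 - 14.2) · (21 - 7) = ½ · 16.8 · 14 = 117.6.

117.6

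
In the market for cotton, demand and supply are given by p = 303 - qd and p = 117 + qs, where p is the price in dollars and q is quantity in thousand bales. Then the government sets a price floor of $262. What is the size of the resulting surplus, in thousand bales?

104

Rearranging demand gives qd = 303 - p; rearranging supply gives qs = p - 117. In a free market, 303 - p = p - 117 gives the equilibrium p* = 210, q* = 93.
Since 262 > 210, the floor is binding.
At p = 262: qd = 303 - 262 = 41 and qs = 262 - 117 = 145.
Surplus = qs - qd = 145 - 41 = 104.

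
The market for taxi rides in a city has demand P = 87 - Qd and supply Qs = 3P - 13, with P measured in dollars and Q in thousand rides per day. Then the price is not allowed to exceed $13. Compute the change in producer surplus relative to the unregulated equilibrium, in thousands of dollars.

Rearranging demand gives Qd = 87 - P. Without the control the market clears where 87 - P = 3P - 13, i.e. P* = 25 and Q* = 62.
Since 13 < 25, the ceiling is binding.
At P = 13: Qd = 87 - 13 = 74 and Qs = 3·13 - 13 = 26.
Producer surplus without the control is ½ · (25 - 13/3) · 62 = 1922/3.
With the ceiling, producers sell 26 units at 13, so PS = ½ · (13 - 13/3) · 26 = 338/3.
Change in producer surplus = 338/3 - 1922/3 = -528.

-528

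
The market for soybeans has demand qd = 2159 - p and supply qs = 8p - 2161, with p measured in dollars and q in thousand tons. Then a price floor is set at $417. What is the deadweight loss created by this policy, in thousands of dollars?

Equilibrium: 2159 - p = 8p - 2161, so 4320 = 9p and p* = 480, q* = 1679.
Since 417 is below p* = 480, the floor does not bind and the free-market outcome prevails.
Since the control does not bind, no trades are prevented and deadweight loss is zero.

0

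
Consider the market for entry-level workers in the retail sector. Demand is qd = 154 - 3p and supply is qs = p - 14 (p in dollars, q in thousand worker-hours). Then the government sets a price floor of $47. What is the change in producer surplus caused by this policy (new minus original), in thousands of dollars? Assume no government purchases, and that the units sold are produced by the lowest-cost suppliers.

Equilibrium: 154 - 3p = p - 14, so 168 = 4p and p* = 42, q* = 28.
Because the floor (47) lies above the market-clearing price, it is binding.
At p = 47: qd = 154 - 3·47 = 13 and qs = 47 - 14 = 33.
Producer surplus without the control is ½ · (42 - 14) · 28 = 392.
With the floor, 13 units are sold at 47. The supply price at q = 13 is 27, so PS = ½ · [(47 - 14) + (47 - 27)] · 13 = 344.5.
Change in producer surplus = 344.5 - 392 = -47.5.

-47.5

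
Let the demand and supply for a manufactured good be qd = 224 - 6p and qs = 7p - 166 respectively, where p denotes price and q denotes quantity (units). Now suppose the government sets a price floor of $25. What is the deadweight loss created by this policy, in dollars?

0

In a free market, 224 - 6p = 7p - 166 gives the equilibrium p* = 30, q* = 44.
Since 25 is below p* = 30, the floor does not bind and the free-market outcome prevails.
Since the control does not bind, no trades are prevented and deadweight loss is zero.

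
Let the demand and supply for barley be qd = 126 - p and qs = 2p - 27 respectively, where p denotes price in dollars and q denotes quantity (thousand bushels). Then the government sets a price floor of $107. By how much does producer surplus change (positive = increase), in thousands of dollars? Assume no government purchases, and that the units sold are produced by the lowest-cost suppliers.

In a free market, 126 - p = 2p - 27 gives the equilibrium p* = 51, q* = 75.
Because the floor (107) lies above the market-clearing price, it is binding.
At p = 107: qd = 126 - 107 = 19 and qs = 2·107 - 27 = 187.
Producer surplus without the control is ½ · (51 - 13.5) · 75 = 1406.25.
With the floor, 19 units are sold at 107. The supply price at q = 19 is 23, so PS = ½ · [(107 - 13.5) + (107 - 23)] · 19 = 1686.25.
Change in producer surplus = 1686.25 - 1406.25 = 280.

280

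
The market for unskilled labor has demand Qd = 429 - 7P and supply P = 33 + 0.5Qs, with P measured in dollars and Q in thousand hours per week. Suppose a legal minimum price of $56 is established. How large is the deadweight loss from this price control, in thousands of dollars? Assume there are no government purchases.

Rearranging supply gives Qs = 2P - 66. Equilibrium: 429 - 7P = 2P - 66, so 495 = 9P and P* = 55, Q* = 44.
The floor of 56 is above the equilibrium price 55, so it binds.
At P = 56: Qd = 429 - 7·56 = 37 and Qs = 2·56 - 66 = 46.
Quantity traded falls to 37. At Q = 37 the demand price is (429 - 37)/7 = 56 and the supply price is (66 + 37)/2 = 51.5.
Deadweight loss = ½ · (56 - 51.5) · (44 - 37) = ½ · 4.5 · 7 = 15.75.

15.75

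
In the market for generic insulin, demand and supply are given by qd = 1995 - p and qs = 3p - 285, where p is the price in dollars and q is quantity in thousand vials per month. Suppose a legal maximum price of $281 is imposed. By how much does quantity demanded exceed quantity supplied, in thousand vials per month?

Without the control the market clears where 1995 - p = 3p - 285, i.e. p* = 570 and q* = 1425.
Since 281 < 570, the ceiling is binding.
At p = 281: qd = 1995 - 281 = 1714 and qs = 3·281 - 285 = 558.
Shortage = qd - qs = 1714 - 558 = 1156.

1156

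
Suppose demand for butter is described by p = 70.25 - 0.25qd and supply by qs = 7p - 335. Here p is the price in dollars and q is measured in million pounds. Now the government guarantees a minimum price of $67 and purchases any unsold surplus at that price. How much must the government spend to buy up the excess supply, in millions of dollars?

Rearranging demand gives qd = 281 - 4p. Equilibrium: 281 - 4p = 7p - 335, so 616 = 11p and p* = 56, q* = 57.
Since 67 > 56, the floor is binding.
At p = 67: qd = 281 - 4·67 = 13 and qs = 7·67 - 335 = 134.
Surplus = qs - qd = 121.
Government expenditure = surplus × support price = 121 × 67 = 8107.

8107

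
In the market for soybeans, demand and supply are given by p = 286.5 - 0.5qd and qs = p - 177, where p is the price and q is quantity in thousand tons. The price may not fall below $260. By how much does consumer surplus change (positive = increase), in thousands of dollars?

Rearranging demand gives qd = 573 - 2p. Without the control the market clears where 573 - 2p = p - 177, i.e. p* = 250 and q* = 73.
The floor of 260 is above the equilibrium price 250, so it binds.
At p = 260: qd = 573 - 2·260 = 53 and qs = 260 - 177 = 83.
Consumer surplus without the control is ½ · (286.5 - 250) · 73 = 1332.25.
With the floor, consumers buy 53 units at 260, so CS = ½ · (286.5 - 260) · 53 = 702.25.
Change in consumer surplus = 702.25 - 1332.25 = -630.

-630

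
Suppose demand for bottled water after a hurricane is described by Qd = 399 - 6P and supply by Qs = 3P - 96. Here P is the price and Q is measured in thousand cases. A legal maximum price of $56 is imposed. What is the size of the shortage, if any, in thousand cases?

0

Without the control the market clears where 399 - 6P = 3P - 96, i.e. P* = 55 and Q* = 69.
Since 56 is above P* = 55, the ceiling does not bind and the free-market outcome prevails.
Since the control does not bind, there is no shortage.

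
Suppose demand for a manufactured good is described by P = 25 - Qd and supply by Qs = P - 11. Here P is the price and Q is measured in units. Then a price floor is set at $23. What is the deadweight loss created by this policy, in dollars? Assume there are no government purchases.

Rearranging demand gives Qd = 25 - P. Equilibrium: 25 - P = P - 11, so 36 = 2P and P* = 18, Q* = 7.
Since 23 > 18, the floor is binding.
At P = 23: Qd = 25 - 23 = 2 and Qs = 23 - 11 = 12.
Quantity traded falls to 2. At Q = 2 the demand price is 25 - 2 = 23 and the supply price is 11 + 2 = 13.
Deadweight loss = ½ · (23 - 13) · (7 - 2) = ½ · 10 · 5 = 25.

25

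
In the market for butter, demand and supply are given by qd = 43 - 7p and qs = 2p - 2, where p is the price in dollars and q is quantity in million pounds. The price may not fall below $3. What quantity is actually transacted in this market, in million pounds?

In a free market, 43 - 7p = 2p - 2 gives the equilibrium p* = 5, q* = 8.
The floor of 3 is below the equilibrium price 5, so it is not binding; the market clears at p* = 5, q* = 8.

8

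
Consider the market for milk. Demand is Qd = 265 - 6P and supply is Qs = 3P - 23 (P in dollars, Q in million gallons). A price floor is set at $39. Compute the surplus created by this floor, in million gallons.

63

Without the control the market clears where 265 - 6P = 3P - 23, i.e. P* = 32 and Q* = 73.
The floor of 39 is above the equilibrium price 32, so it binds.
At P = 39: Qd = 265 - 6·39 = 31 and Qs = 3·39 - 23 = 94.
Surplus = Qs - Qd = 94 - 31 = 63.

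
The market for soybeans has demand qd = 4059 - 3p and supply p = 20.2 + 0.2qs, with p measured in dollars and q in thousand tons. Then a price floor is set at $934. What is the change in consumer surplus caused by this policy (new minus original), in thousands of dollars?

Rearranging supply gives qs = 5p - 101. Setting quantity demanded equal to quantity supplied, 4059 - 3p = 5p - 101, gives p* = 520 and q* = 2499.
The floor of 934 is above the equilibrium price 520, so it binds.
At p = 934: qd = 4059 - 3·934 = 1257 and qs = 5·934 - 101 = 4569.
Consumer surplus without the control is ½ · (1353 - 520) · 2499 = 1040833.5.
With the floor, consumers buy 1257 units at 934, so CS = ½ · (1353 - 934) · 1257 = 263341.5.
Change in consumer surplus = 263341.5 - 1040833.5 = -777492.

-777492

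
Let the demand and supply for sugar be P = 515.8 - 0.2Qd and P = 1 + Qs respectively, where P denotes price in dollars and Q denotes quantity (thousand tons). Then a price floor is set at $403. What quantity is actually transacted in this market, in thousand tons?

Rearranging demand gives Qd = 2579 - 5P; rearranging supply gives Qs = P - 1. Equilibrium: 2579 - 5P = P - 1, so 2580 = 6P and P* = 430, Q* = 429.
The floor of 403 is below the equilibrium price 430, so it is not binding; the market clears at P* = 430, Q* = 429.

429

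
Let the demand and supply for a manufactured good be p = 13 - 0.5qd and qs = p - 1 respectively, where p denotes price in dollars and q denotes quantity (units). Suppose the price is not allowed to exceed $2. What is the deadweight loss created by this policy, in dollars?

Rearranging demand gives qd = 26 - 2p. Without the control the market clears where 26 - 2p = p - 1, i.e. p* = 9 and q* = 8.
The ceiling of 2 is below the equilibrium price 9, so it binds.
At p = 2: qd = 26 - 2·2 = 22 and qs = 2 - 1 = 1.
Quantity traded falls to 1. At q = 1 the demand price is (26 - 1)/2 = 12.5 and the supply price is 1 + 1 = 2.
Deadweight loss = ½ · (12.5 - 2) · (8 - 1) = ½ · 10.5 · 7 = 36.75.

36.75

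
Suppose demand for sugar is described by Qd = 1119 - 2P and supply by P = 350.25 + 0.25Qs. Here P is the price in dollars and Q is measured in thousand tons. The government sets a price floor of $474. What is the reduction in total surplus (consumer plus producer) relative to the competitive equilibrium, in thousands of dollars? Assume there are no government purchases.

Rearranging supply gives Qs = 4P - 1401. Without the control the market clears where 1119 - 2P = 4P - 1401, i.e. P* = 420 and Q* = 279.
The floor of 474 is above the equilibrium price 420, so it binds.
At P = 474: Qd = 1119 - 2·474 = 171 and Qs = 4·474 - 1401 = 495.
Quantity traded falls to 171. At Q = 171 the demand price is (1119 - 171)/2 = 474 and the supply price is (1401 + 171)/4 = 393.
Deadweight loss = ½ · (474 - 393) · (279 - 171) = ½ · 81 · 108 = 4374.

4374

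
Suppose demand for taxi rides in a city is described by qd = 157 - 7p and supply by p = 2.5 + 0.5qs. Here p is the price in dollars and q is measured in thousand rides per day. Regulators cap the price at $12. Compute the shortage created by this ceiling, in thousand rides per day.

Rearranging supply gives qs = 2p - 5. Setting quantity demanded equal to quantity supplied, 157 - 7p = 2p - 5, gives p* = 18 and q* = 31.
Because the ceiling (12) lies below the market-clearing price, it is binding.
At p = 12: qd = 157 - 7·12 = 73 and qs = 2·12 - 5 = 19.
Shortage = qd - qs = 73 - 19 = 54.

54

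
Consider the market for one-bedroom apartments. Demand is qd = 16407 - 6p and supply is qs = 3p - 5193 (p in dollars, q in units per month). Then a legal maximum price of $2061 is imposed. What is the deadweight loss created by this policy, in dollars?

Setting quantity demanded equal to quantity supplied, 16407 - 6p = 3p - 5193, gives p* = 2400 and q* = 2007.
The ceiling of 2061 is below the equilibrium price 2400, so it binds.
At p = 2061: qd = 16407 - 6·2061 = 4041 and qs = 3·2061 - 5193 = 990.
Quantity traded falls to 990. At q = 990 the demand price is (16407 - 990)/6 = 2569.5 and the supply price is (5193 + 990)/3 = 2061.
Deadweight loss = ½ · (2569.5 - 2061) · (2007 - 990) = ½ · 508.5 · 1017 = 258572.25.

258572.25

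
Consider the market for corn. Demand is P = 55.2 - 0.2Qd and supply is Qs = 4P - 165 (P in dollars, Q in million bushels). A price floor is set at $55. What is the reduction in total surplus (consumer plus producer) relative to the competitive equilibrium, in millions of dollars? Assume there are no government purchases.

202.5

Rearranging demand gives Qd = 276 - 5P. Equilibrium: 276 - 5P = 4P - 165, so 441 = 9P and P* = 49, Q* = 31.
Since 55 > 49, the floor is binding.
At P = 55: Qd = 276 - 5·55 = 1 and Qs = 4·55 - 165 = 55.
Quantity traded falls to 1. At Q = 1 the demand price is (276 - 1)/5 = 55 and the supply price is (165 + 1)/4 = 41.5.
Deadweight loss = ½ · (55 - 41.5) · (31 - 1) = ½ · 13.5 · 30 = 202.5.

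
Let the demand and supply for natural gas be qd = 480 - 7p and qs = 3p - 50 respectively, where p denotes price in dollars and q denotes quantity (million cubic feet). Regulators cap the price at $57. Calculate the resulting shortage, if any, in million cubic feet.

Setting quantity demanded equal to quantity supplied, 480 - 7p = 3p - 50, gives p* = 53 and q* = 109.
The ceiling of 57 is above the equilibrium price 53, so it is not binding; the market clears at p* = 53, q* = 109.
Since the control does not bind, there is no shortage.

0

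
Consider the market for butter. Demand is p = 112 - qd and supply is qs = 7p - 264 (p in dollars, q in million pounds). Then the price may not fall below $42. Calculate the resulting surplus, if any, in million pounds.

0

Rearranging demand gives qd = 112 - p. Setting quantity demanded equal to quantity supplied, 112 - p = 7p - 264, gives p* = 47 and q* = 65.
Since 42 is below p* = 47, the floor does not bind and the free-market outcome prevails.
Since the control does not bind, there is no surplus.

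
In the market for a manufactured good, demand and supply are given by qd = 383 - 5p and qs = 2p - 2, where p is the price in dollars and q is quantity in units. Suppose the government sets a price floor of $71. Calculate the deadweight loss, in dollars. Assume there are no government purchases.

2240

Equilibrium: 383 - 5p = 2p - 2, so 385 = 7p and p* = 55, q* = 108.
Because the floor (71) lies above the market-clearing price, it is binding.
At p = 71: qd = 383 - 5·71 = 28 and qs = 2·71 - 2 = 140.
Quantity traded falls to 28. At q = 28 the demand price is (383 - 28)/5 = 71 and the supply price is (2 + 28)/2 = 15.
Deadweight loss = ½ · (71 - 15) · (108 - 28) = ½ · 56 · 80 = 2240.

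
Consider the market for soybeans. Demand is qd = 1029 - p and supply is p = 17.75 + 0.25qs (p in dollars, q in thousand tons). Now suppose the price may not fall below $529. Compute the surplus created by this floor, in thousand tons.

1545

Rearranging supply gives qs = 4p - 71. Equilibrium: 1029 - p = 4p - 71, so 1100 = 5p and p* = 220, q* = 809.
Since 529 > 220, the floor is binding.
At p = 529: qd = 1029 - 529 = 500 and qs = 4·529 - 71 = 2045.
Surplus = qs - qd = 2045 - 500 = 1545.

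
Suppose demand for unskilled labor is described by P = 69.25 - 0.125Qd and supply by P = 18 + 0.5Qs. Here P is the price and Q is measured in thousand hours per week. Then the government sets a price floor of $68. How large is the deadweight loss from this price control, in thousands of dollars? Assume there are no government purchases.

1620

Rearranging demand gives Qd = 554 - 8P; rearranging supply gives Qs = 2P - 36. In a free market, 554 - 8P = 2P - 36 gives the equilibrium P* = 59, Q* = 82.
The floor of 68 is above the equilibrium price 59, so it binds.
At P = 68: Qd = 554 - 8·68 = 10 and Qs = 2·68 - 36 = 100.
Quantity traded falls to 10. At Q = 10 the demand price is (554 - 10)/8 = 68 and the supply price is (36 + 10)/2 = 23.
Deadweight loss = ½ · (68 - 23) · (82 - 10) = ½ · 45 · 72 = 1620.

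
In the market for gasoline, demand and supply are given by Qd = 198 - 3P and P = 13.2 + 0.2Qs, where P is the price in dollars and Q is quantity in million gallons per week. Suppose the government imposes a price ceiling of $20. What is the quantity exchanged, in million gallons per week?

34

Rearranging supply gives Qs = 5P - 66. In a free market, 198 - 3P = 5P - 66 gives the equilibrium P* = 33, Q* = 99.
Because the ceiling (20) lies below the market-clearing price, it is binding.
At P = 20: Qd = 198 - 3·20 = 138 and Qs = 5·20 - 66 = 34.
The quantity actually transacted is the short side, supply: 34.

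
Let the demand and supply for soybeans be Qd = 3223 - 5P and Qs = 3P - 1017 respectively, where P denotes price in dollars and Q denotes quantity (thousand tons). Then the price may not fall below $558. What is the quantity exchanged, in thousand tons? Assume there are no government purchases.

433

In a free market, 3223 - 5P = 3P - 1017 gives the equilibrium P* = 530, Q* = 573.
The floor of 558 is above the equilibrium price 530, so it binds.
At P = 558: Qd = 3223 - 5·558 = 433 and Qs = 3·558 - 1017 = 657.
The quantity actually transacted is the short side, demand: 433.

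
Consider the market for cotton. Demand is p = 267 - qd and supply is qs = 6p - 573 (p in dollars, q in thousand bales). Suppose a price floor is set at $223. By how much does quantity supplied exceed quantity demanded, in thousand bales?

Rearranging demand gives qd = 267 - p. Setting quantity demanded equal to quantity supplied, 267 - p = 6p - 573, gives p* = 120 and q* = 147.
The floor of 223 is above the equilibrium price 120, so it binds.
At p = 223: qd = 267 - 223 = 44 and qs = 6·223 - 573 = 765.
Surplus = qs - qd = 765 - 44 = 721.

721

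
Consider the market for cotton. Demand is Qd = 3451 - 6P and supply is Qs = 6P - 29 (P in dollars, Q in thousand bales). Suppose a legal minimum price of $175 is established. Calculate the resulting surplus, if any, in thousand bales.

0

Without the control the market clears where 3451 - 6P = 6P - 29, i.e. P* = 290 and Q* = 1711.
The floor of 175 is below the equilibrium price 290, so it is not binding; the market clears at P* = 290, Q* = 1711.
Since the control does not bind, there is no surplus.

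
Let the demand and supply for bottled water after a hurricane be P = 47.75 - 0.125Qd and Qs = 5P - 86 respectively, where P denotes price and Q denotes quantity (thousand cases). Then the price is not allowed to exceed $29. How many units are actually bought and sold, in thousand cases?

59

Rearranging demand gives Qd = 382 - 8P. In a free market, 382 - 8P = 5P - 86 gives the equilibrium P* = 36, Q* = 94.
The ceiling of 29 is below the equilibrium price 36, so it binds.
At P = 29: Qd = 382 - 8·29 = 150 and Qs = 5·29 - 86 = 59.
The quantity actually transacted is the short side, supply: 59.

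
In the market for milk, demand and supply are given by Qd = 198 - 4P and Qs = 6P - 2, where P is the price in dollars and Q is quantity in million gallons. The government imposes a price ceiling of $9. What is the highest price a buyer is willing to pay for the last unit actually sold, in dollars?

Setting quantity demanded equal to quantity supplied, 198 - 4P = 6P - 2, gives P* = 20 and Q* = 118.
Because the ceiling (9) lies below the market-clearing price, it is binding.
At P = 9: Qd = 198 - 4·9 = 162 and Qs = 6·9 - 2 = 52.
Only 52 units reach the market. On the demand curve, the marginal buyer's willingness to pay at Q = 52 is (198 - 52)/4 = 36.5.

36.5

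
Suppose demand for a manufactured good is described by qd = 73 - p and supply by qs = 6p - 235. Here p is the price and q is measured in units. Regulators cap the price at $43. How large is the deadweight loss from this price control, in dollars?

21

Setting quantity demanded equal to quantity supplied, 73 - p = 6p - 235, gives p* = 44 and q* = 29.
Because the ceiling (43) lies below the market-clearing price, it is binding.
At p = 43: qd = 73 - 43 = 30 and qs = 6·43 - 235 = 23.
Quantity traded falls to 23. At q = 23 the demand price is 73 - 23 = 50 and the supply price is (235 + 23)/6 = 43.
Deadweight loss = ½ · (50 - 43) · (29 - 23) = ½ · 7 · 6 = 21.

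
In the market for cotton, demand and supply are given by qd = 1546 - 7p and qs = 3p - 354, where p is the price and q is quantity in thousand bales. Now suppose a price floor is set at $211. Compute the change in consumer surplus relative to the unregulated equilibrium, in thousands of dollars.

-2992.5

Without the control the market clears where 1546 - 7p = 3p - 354, i.e. p* = 190 and q* = 216.
The floor of 211 is above the equilibrium price 190, so it binds.
At p = 211: qd = 1546 - 7·211 = 69 and qs = 3·211 - 354 = 279.
Consumer surplus without the control is ½ · (1546/7 - 190) · 216 = 23328/7.
With the floor, consumers buy 69 units at 211, so CS = ½ · (1546/7 - 211) · 69 = 4761/14.
Change in consumer surplus = 4761/14 - 23328/7 = -2992.5.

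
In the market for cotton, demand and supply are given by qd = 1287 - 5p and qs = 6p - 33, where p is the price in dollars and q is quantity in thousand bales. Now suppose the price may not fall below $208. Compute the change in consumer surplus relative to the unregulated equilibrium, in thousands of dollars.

-41096

Without the control the market clears where 1287 - 5p = 6p - 33, i.e. p* = 120 and q* = 687.
Because the floor (208) lies above the market-clearing price, it is binding.
At p = 208: qd = 1287 - 5·208 = 247 and qs = 6·208 - 33 = 1215.
Consumer surplus without the control is ½ · (257.4 - 120) · 687 = 47196.9.
With the floor, consumers buy 247 units at 208, so CS = ½ · (257.4 - 208) · 247 = 6100.9.
Change in consumer surplus = 6100.9 - 47196.9 = -41096.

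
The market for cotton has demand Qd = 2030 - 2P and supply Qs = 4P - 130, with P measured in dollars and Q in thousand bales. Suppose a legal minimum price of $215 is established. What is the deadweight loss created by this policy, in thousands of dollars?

0

Setting quantity demanded equal to quantity supplied, 2030 - 2P = 4P - 130, gives P* = 360 and Q* = 1310.
The floor of 215 is below the equilibrium price 360, so it is not binding; the market clears at P* = 360, Q* = 1310.
Since the control does not bind, no trades are prevented and deadweight loss is zero.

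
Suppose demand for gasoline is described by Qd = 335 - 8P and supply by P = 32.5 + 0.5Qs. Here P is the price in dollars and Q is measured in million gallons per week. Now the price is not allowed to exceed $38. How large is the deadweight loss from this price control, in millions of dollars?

5

Rearranging supply gives Qs = 2P - 65. Without the control the market clears where 335 - 8P = 2P - 65, i.e. P* = 40 and Q* = 15.
Since 38 < 40, the ceiling is binding.
At P = 38: Qd = 335 - 8·38 = 31 and Qs = 2·38 - 65 = 11.
Quantity traded falls to 11. At Q = 11 the demand price is (335 - 11)/8 = 40.5 and the supply price is (65 + 11)/2 = 38.
Deadweight loss = ½ · (40.5 - 38) · (15 - 11) = ½ · 2.5 · 4 = 5.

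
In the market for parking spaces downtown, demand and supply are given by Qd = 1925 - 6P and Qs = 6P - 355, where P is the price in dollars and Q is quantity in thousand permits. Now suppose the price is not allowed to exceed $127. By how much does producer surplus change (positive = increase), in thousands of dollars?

-37548

In a free market, 1925 - 6P = 6P - 355 gives the equilibrium P* = 190, Q* = 785.
The ceiling of 127 is below the equilibrium price 190, so it binds.
At P = 127: Qd = 1925 - 6·127 = 1163 and Qs = 6·127 - 355 = 407.
Producer surplus without the control is ½ · (190 - 355/6) · 785 = 616225/12.
With the ceiling, producers sell 407 units at 127, so PS = ½ · (127 - 355/6) · 407 = 165649/12.
Change in producer surplus = 165649/12 - 616225/12 = -37548.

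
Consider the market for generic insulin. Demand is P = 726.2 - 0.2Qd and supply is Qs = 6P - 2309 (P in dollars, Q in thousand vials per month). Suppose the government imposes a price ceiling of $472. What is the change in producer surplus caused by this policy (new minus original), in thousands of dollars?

-49436

Rearranging demand gives Qd = 3631 - 5P. Without the control the market clears where 3631 - 5P = 6P - 2309, i.e. P* = 540 and Q* = 931.
The ceiling of 472 is below the equilibrium price 540, so it binds.
At P = 472: Qd = 3631 - 5·472 = 1271 and Qs = 6·472 - 2309 = 523.
Producer surplus without the control is ½ · (540 - 2309/6) · 931 = 866761/12.
With the ceiling, producers sell 523 units at 472, so PS = ½ · (472 - 2309/6) · 523 = 273529/12.
Change in producer surplus = 273529/12 - 866761/12 = -49436.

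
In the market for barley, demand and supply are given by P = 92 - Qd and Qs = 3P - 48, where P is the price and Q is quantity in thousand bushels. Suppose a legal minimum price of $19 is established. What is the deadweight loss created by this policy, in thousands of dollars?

Rearranging demand gives Qd = 92 - P. Equilibrium: 92 - P = 3P - 48, so 140 = 4P and P* = 35, Q* = 57.
Since 19 is below P* = 35, the floor does not bind and the free-market outcome prevails.
Since the control does not bind, no trades are prevented and deadweight loss is zero.

0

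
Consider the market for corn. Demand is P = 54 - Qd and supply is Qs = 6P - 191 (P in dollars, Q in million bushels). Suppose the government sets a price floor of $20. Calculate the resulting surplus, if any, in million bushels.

Rearranging demand gives Qd = 54 - P. Setting quantity demanded equal to quantity supplied, 54 - P = 6P - 191, gives P* = 35 and Q* = 19.
The floor of 20 is below the equilibrium price 35, so it is not binding; the market clears at P* = 35, Q* = 19.
Since the control does not bind, there is no surplus.

0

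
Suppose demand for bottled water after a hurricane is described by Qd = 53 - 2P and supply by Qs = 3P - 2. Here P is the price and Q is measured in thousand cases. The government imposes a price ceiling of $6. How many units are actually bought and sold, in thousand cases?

In a free market, 53 - 2P = 3P - 2 gives the equilibrium P* = 11, Q* = 31.
Since 6 < 11, the ceiling is binding.
At P = 6: Qd = 53 - 2·6 = 41 and Qs = 3·6 - 2 = 16.
The quantity actually transacted is the short side, supply: 16.

16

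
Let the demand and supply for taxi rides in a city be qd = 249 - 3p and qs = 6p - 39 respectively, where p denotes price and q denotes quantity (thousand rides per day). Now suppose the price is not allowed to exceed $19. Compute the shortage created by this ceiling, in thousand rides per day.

Without the control the market clears where 249 - 3p = 6p - 39, i.e. p* = 32 and q* = 153.
Because the ceiling (19) lies below the market-clearing price, it is binding.
At p = 19: qd = 249 - 3·19 = 192 and qs = 6·19 - 39 = 75.
Shortage = qd - qs = 192 - 75 = 117.

117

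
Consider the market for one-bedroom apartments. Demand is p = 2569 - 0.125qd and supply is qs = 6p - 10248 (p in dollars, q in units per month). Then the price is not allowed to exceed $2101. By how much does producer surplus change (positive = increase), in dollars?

Rearranging demand gives qd = 20552 - 8p. Setting quantity demanded equal to quantity supplied, 20552 - 8p = 6p - 10248, gives p* = 2200 and q* = 2952.
Because the ceiling (2101) lies below the market-clearing price, it is binding.
At p = 2101: qd = 20552 - 8·2101 = 3744 and qs = 6·2101 - 10248 = 2358.
Producer surplus without the control is ½ · (2200 - 1708) · 2952 = 726192.
With the ceiling, producers sell 2358 units at 2101, so PS = ½ · (2101 - 1708) · 2358 = 463347.
Change in producer surplus = 463347 - 726192 = -262845.

-262845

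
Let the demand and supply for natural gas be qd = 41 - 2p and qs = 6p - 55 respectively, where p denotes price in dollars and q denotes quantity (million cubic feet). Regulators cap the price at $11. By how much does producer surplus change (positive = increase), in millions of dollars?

-14

Without the control the market clears where 41 - 2p = 6p - 55, i.e. p* = 12 and q* = 17.
The ceiling of 11 is below the equilibrium price 12, so it binds.
At p = 11: qd = 41 - 2·11 = 19 and qs = 6·11 - 55 = 11.
Producer surplus without the control is ½ · (12 - 55/6) · 17 = 289/12.
With the ceiling, producers sell 11 units at 11, so PS = ½ · (11 - 55/6) · 11 = 121/12.
Change in producer surplus = 121/12 - 289/12 = -14.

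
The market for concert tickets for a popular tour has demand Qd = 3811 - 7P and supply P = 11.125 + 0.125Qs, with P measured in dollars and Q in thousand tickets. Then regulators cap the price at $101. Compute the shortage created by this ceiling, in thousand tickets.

Rearranging supply gives Qs = 8P - 89. Setting quantity demanded equal to quantity supplied, 3811 - 7P = 8P - 89, gives P* = 260 and Q* = 1991.
Because the ceiling (101) lies below the market-clearing price, it is binding.
At P = 101: Qd = 3811 - 7·101 = 3104 and Qs = 8·101 - 89 = 719.
Shortage = Qd - Qs = 3104 - 719 = 2385.

2385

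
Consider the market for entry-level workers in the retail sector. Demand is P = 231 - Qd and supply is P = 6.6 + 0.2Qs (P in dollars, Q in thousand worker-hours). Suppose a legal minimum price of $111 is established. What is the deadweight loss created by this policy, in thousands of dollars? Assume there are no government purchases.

2693.4

Rearranging demand gives Qd = 231 - P; rearranging supply gives Qs = 5P - 33. Equilibrium: 231 - P = 5P - 33, so 264 = 6P and P* = 44, Q* = 187.
The floor of 111 is above the equilibrium price 44, so it binds.
At P = 111: Qd = 231 - 111 = 120 and Qs = 5·111 - 33 = 522.
Quantity traded falls to 120. At Q = 120 the demand price is 231 - 120 = 111 and the supply price is (33 + 120)/5 = 30.6.
Deadweight loss = ½ · (111 - 30.6) · (187 - 120) = ½ · 80.4 · 67 = 2693.4.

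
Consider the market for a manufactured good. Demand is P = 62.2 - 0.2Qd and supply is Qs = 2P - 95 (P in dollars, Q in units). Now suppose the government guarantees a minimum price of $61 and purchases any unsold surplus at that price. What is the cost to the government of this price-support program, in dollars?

1281

Rearranging demand gives Qd = 311 - 5P. In a free market, 311 - 5P = 2P - 95 gives the equilibrium P* = 58, Q* = 21.
Because the floor (61) lies above the market-clearing price, it is binding.
At P = 61: Qd = 311 - 5·61 = 6 and Qs = 2·61 - 95 = 27.
Surplus = Qs - Qd = 21.
Government expenditure = surplus × support price = 21 × 61 = 1281.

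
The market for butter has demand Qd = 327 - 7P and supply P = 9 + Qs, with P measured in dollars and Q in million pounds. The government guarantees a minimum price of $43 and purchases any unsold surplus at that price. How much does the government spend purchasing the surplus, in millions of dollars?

344

Rearranging supply gives Qs = P - 9. In a free market, 327 - 7P = P - 9 gives the equilibrium P* = 42, Q* = 33.
Because the floor (43) lies above the market-clearing price, it is binding.
At P = 43: Qd = 327 - 7·43 = 26 and Qs = 43 - 9 = 34.
Surplus = Qs - Qd = 8.
Government expenditure = surplus × support price = 8 × 43 = 344.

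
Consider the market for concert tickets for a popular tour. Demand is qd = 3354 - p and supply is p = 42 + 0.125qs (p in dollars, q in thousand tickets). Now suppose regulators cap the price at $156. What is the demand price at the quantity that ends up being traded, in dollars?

2442

Rearranging supply gives qs = 8p - 336. Without the control the market clears where 3354 - p = 8p - 336, i.e. p* = 410 and q* = 2944.
Because the ceiling (156) lies below the market-clearing price, it is binding.
At p = 156: qd = 3354 - 156 = 3198 and qs = 8·156 - 336 = 912.
Only 912 units reach the market. On the demand curve, the marginal buyer's willingness to pay at q = 912 is (3354 - 912) = 2442.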